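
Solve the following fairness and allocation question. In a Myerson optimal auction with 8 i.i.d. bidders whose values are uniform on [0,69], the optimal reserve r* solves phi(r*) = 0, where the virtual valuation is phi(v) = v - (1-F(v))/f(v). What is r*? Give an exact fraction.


Step 1: For U[0,69], F(v) = v/69 and f(v) = 1/69
Step 2: phi(v) = v - (1 - v/69)/(1/69) = v - (69 - v) = 2v - 69
Step 3: Set phi(r*) = 0: 2r* - 69 = 0
Step 4: r* = 69/2 (the number of bidders n = 8 does not enter)

69/2


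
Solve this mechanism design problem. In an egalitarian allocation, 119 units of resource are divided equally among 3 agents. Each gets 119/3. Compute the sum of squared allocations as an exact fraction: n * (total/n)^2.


Step 1: Each agent's share = 119/3
Step 2: Square of each share = (119/3)^2 = 14161/9
Step 3: Sum of squares = 3 * 14161/9 = 14161/3

14161/3


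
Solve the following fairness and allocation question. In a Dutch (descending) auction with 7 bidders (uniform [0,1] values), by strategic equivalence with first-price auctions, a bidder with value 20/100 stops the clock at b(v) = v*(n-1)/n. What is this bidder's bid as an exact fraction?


Step 1: Dutch auctions are strategically equivalent to first-price auctions
Step 2: The equilibrium bid is b(v) = v*(n-1)/n
Step 3: b = 1/5 * 6/7
Step 4: b = 6/35

6/35


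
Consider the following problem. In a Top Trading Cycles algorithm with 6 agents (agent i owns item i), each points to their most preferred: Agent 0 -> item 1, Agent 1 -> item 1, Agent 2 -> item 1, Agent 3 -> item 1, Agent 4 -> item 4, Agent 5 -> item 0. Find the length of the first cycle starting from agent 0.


Step 1: Trace the pointer graph from agent 0: 0 -> 1 -> 1
Step 2: A cycle is detected when we revisit agent 1
Step 3: The cycle is: 1 -> 1
Step 4: Cycle length = 1

1


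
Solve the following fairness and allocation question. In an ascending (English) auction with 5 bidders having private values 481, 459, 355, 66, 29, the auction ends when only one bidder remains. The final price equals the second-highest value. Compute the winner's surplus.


Step 1: Identify the highest value: 481
Step 2: Identify the second-highest value: 459
Step 3: The final price = second-highest value = 459
Step 4: Surplus = 481 - 459 = 22

22


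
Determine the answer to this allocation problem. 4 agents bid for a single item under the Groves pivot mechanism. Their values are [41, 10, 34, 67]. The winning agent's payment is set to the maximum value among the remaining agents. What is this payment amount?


Step 1: The efficient winner is agent 3 with value 67
Step 2: Other agents' values: [41, 10, 34]
Step 3: Pivot payment = max(others) = 41
Step 4: The winner pays 41

41


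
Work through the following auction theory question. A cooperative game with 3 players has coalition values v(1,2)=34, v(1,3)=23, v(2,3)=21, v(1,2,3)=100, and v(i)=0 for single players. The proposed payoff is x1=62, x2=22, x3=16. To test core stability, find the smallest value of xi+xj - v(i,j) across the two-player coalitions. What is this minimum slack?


Step 1: Slack for coalition (1,2): x1+x2 - v12 = 84 - 34 = 50
Step 2: Slack for coalition (1,3): x1+x3 - v13 = 78 - 23 = 55
Step 3: Slack for coalition (2,3): x2+x3 - v23 = 38 - 21 = 17
Step 4: Minimum slack = min(50, 55, 17) = 17, attained by (2,3); no pair can gain by deviating, so the allocation is in the core

17


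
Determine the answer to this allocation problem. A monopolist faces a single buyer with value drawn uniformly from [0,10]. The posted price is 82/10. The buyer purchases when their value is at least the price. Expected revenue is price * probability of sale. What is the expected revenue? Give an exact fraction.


Step 1: Posted price r = 41/5, value support [0,10]
Step 2: P(v >= r) = (10 - 41/5)/10 = 9/50
Step 3: Expected revenue = r * P(v >= r) = 41/5 * 9/50
Step 4: Revenue = 369/250

369/250


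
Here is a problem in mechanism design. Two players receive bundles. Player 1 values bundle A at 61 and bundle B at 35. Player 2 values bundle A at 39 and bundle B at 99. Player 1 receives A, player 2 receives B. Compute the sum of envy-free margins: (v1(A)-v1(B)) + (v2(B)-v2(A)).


Step 1: Player 1's margin = v1(A) - v1(B) = 61 - 35 = 26
Step 2: Player 2's margin = v2(B) - v2(A) = 99 - 39 = 60
Step 3: Total margin = 26 + 60 = 86

86


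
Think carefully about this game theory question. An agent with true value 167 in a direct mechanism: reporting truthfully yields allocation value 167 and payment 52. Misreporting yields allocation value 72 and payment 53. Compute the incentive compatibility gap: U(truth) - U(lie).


Step 1: U(truth) = value - payment = 167 - 52 = 115
Step 2: U(lie) = allocation - payment = 72 - 53 = 19
Step 3: IC gap = 115 - 19 = 96

96


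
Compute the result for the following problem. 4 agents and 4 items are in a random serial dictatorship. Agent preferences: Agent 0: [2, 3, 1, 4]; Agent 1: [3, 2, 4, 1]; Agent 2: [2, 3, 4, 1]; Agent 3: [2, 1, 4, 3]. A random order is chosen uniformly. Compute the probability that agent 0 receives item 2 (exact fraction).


Step 1: Agent 0 wants item 2
Step 2: There are 24 possible orderings of agents
Step 3: In 8 orderings, agent 0 gets item 2
Step 4: Probability = 8/24 = 1/3

1/3


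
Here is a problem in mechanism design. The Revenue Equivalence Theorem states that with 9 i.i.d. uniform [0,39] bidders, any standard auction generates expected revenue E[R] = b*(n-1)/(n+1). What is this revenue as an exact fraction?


Step 1: By Revenue Equivalence, expected revenue = b*(n-1)/(n+1)
Step 2: Substituting n = 9, b = 39
Step 3: Revenue = 39*(9-1)/(9+1) = 39*8/10
Step 4: Revenue = 312/10 = 156/5

156/5


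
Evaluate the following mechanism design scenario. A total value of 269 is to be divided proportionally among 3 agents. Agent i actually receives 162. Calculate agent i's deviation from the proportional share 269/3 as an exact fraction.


Step 1: Proportional share = 269/3
Step 2: Agent's actual allocation = 162
Step 3: Excess = 162 - 269/3 = 217/3

217/3


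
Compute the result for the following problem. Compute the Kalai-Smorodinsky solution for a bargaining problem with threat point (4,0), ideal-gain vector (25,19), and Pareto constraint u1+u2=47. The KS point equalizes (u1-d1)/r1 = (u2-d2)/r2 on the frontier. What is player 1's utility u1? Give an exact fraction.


Step 1: At the KS point, (u1-d1)/r1 = (u2-d2)/r2 = t and u1+u2 = 47
Step 2: u1 = d1 + r1*t and u2 = d2 + r2*t, so (d1 + r1*t) + (d2 + r2*t) = 47
Step 3: t = (47 - 4 - 0)/(25 + 19) = 43/44
Step 4: u1 = d1 + r1*t = 4 + 25 * 43/44 = 1251/44
Step 5: (Check: u2 = d2 + r2*t = 817/44; u1+u2 = 1251/44 + 817/44 = 47, on the frontier.)

1251/44


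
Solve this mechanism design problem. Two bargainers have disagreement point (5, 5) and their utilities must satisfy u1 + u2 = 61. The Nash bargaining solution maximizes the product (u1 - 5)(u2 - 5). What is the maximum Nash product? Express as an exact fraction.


Step 1: The Nash solution splits surplus symmetrically above the disagreement point
Step 2: u1 = (total + d1 - d2)/2 = (61 + 5 - 5)/2 = 61/2
Step 3: u2 = (total - d1 + d2)/2 = (61 - 5 + 5)/2 = 61/2
Step 4: Nash product = (61/2 - 5) * (61/2 - 5)
Step 5: = 51/2 * 51/2 = 2601/4

2601/4


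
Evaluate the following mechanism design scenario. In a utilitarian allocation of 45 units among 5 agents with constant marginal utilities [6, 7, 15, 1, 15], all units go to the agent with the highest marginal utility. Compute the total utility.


Step 1: The marginal utilities are [6, 7, 15, 1, 15]
Step 2: The highest marginal utility is 15
Step 3: All 45 units go to that agent
Step 4: Total utility = 15 * 45 = 675

675


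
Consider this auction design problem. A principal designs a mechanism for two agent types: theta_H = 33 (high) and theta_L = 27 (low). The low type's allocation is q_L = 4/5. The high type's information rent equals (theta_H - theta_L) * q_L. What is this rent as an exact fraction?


Step 1: theta_H - theta_L = 33 - 27 = 6
Step 2: Information rent = (theta_H - theta_L) * q_L
Step 3: = 6 * 4/5
Step 4: = 24/5

24/5


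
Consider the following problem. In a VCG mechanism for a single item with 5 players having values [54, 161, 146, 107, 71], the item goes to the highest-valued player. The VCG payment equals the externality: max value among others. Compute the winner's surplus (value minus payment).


Step 1: The winner is the agent with the highest value: agent 1 with value 161
Step 2: Values of other agents: [54, 146, 107, 71]
Step 3: VCG payment = max of others' values = 146
Step 4: Surplus = 161 - 146 = 15

15


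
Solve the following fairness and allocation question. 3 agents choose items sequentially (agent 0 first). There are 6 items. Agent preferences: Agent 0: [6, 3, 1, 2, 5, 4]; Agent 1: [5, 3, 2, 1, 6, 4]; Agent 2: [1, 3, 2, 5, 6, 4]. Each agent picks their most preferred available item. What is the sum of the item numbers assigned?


Step 1: Agent 0 picks item 6
Step 2: Agent 1 picks item 5
Step 3: Agent 2 picks item 1
Step 4: Sum = 6 + 5 + 1 = 12

12


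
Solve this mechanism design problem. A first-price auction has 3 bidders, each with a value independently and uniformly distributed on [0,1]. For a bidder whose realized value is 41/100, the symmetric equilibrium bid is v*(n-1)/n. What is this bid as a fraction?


Step 1: The symmetric BNE bidding function is b(v) = v * (n-1) / n
Step 2: Substitute v = 41/100 and n = 3
Step 3: b = 41/100 * 2/3
Step 4: b = 41/150

41/150


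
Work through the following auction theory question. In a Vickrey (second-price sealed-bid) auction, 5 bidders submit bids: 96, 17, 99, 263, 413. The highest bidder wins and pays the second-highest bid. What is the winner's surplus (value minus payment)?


Step 1: Sort bids in descending order: 413, 263, 99, 96, 17
Step 2: The winning bid is the highest: 413
Step 3: The payment equals the second-highest bid: 263
Step 4: Surplus = winner's bid - payment = 413 - 263 = 150

150


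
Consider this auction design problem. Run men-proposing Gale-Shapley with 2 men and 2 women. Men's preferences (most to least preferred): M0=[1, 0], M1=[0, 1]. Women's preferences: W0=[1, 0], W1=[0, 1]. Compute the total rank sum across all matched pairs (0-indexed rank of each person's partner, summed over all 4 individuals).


Step 1: Run Gale-Shapley (men propose, women hold best offer):
  M0 proposes to W1; she accepts
  M1 proposes to W0; she accepts
Step 2: Final matching: W0-M1, W1-M0
Step 3: 0-indexed ranks (man's rank of his match, then woman's): 0 + 0 + 0 + 0
Step 4: Total rank sum = 0

0


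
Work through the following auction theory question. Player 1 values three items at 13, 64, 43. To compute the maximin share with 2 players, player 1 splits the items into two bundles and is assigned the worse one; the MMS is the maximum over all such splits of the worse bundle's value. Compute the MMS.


Step 1: Item values = 13, 64, 43
Step 2: Enumerate all 2-bundle partitions and take the smaller bundle:
  Partition 1: {13} vs {64,43} -> bundles 13, 107; min = 13
  Partition 2: {64} vs {13,43} -> bundles 64, 56; min = 56
  Partition 3: {43} vs {13,64} -> bundles 43, 77; min = 43
Step 3: MMS = max(13, 56, 43) = 56

56


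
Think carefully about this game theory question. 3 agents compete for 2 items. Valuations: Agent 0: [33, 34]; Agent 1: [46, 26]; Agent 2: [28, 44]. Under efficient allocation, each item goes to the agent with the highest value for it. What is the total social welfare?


Step 1: For each item, find the maximum value among all agents.
Step 2: Item 0 -> Agent 1 (value 46)
Step 3: Item 1 -> Agent 2 (value 44)
Step 4: Total welfare = 46 + 44 = 90

90


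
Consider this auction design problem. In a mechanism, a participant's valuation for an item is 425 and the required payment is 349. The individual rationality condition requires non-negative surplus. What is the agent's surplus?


Step 1: Surplus = value - payment = 425 - 349 = 76
Step 2: IR is satisfied (surplus >= 0)

76


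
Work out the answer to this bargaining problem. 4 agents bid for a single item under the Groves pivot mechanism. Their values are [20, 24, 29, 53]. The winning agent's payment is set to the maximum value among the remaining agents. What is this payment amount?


Step 1: The efficient winner is agent 3 with value 53
Step 2: Other agents' values: [20, 24, 29]
Step 3: Pivot payment = max(others) = 29
Step 4: The winner pays 29

29


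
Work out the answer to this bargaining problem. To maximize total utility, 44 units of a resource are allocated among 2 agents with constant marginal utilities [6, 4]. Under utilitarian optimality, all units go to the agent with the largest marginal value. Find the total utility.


Step 1: The marginal utilities are [6, 4]
Step 2: The highest marginal utility is 6
Step 3: All 44 units go to that agent
Step 4: Total utility = 6 * 44 = 264

264


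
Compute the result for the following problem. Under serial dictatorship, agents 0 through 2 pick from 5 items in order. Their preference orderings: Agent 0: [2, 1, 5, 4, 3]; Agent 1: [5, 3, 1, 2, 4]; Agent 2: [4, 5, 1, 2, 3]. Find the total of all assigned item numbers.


Step 1: Agent 0 picks item 2
Step 2: Agent 1 picks item 5
Step 3: Agent 2 picks item 4
Step 4: Sum = 2 + 5 + 4 = 11

11


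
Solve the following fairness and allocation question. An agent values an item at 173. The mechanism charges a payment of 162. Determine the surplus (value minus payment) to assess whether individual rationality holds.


Step 1: Surplus = value - payment = 173 - 162 = 11
Step 2: IR is satisfied (surplus >= 0)

11


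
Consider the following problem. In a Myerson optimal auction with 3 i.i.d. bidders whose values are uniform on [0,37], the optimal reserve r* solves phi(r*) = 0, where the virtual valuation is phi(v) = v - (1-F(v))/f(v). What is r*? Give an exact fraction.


Step 1: For U[0,37], F(v) = v/37 and f(v) = 1/37
Step 2: phi(v) = v - (1 - v/37)/(1/37) = v - (37 - v) = 2v - 37
Step 3: Set phi(r*) = 0: 2r* - 37 = 0
Step 4: r* = 37/2 (the number of bidders n = 3 does not enter)

37/2


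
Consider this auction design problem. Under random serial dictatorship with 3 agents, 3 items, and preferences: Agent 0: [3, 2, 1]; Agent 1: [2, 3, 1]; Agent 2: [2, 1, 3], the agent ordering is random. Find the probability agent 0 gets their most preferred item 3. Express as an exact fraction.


Step 1: Agent 0 wants item 3
Step 2: There are 6 possible orderings of agents
Step 3: In 5 orderings, agent 0 gets item 3
Step 4: Probability = 5/6

5/6


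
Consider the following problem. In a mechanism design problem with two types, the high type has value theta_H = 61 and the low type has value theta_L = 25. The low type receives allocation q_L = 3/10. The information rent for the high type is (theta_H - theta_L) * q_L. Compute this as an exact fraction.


Step 1: theta_H - theta_L = 61 - 25 = 36
Step 2: Information rent = (theta_H - theta_L) * q_L
Step 3: = 36 * 3/10
Step 4: = 54/5

54/5


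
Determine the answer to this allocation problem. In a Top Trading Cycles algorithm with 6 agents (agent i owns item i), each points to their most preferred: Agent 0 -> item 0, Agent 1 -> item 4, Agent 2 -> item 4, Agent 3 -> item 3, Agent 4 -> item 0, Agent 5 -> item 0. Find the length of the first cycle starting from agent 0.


Step 1: Trace the pointer graph from agent 0: 0 -> 0
Step 2: A cycle is detected when we revisit agent 0
Step 3: The cycle is: 0 -> 0
Step 4: Cycle length = 1

1


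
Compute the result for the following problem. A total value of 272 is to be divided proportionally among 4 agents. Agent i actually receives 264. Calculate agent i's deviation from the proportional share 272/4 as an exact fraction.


Step 1: Proportional share = 272/4 = 68
Step 2: Agent's actual allocation = 264
Step 3: Excess = 264 - 68 = 196

196


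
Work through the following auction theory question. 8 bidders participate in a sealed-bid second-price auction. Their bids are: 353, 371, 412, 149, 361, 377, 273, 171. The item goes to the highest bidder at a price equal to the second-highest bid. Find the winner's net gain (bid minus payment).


Step 1: Sort bids in descending order: 412, 377, 371, 361, 353, 273, 171, 149
Step 2: The winning bid is the highest: 412
Step 3: The payment equals the second-highest bid: 377
Step 4: Surplus = winner's bid - payment = 412 - 377 = 35

35


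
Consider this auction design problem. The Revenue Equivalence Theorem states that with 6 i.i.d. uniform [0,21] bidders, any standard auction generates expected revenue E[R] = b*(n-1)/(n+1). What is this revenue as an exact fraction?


Step 1: By Revenue Equivalence, expected revenue = b*(n-1)/(n+1)
Step 2: Substituting n = 6, b = 21
Step 3: Revenue = 21*(6-1)/(6+1) = 21*5/7
Step 4: Revenue = 105/7 = 15

15


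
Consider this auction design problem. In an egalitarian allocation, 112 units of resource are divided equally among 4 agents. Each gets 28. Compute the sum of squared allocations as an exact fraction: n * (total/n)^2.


Step 1: Each agent's share = 112/4 = 28
Step 2: Square of each share = (28)^2 = 784
Step 3: Sum of squares = 4 * 784 = 3136

3136


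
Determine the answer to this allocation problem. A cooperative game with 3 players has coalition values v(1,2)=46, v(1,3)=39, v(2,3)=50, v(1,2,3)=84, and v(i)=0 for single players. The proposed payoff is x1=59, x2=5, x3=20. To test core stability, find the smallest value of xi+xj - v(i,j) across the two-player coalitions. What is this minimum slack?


Step 1: Slack for coalition (1,2): x1+x2 - v12 = 64 - 46 = 18
Step 2: Slack for coalition (1,3): x1+x3 - v13 = 79 - 39 = 40
Step 3: Slack for coalition (2,3): x2+x3 - v23 = 25 - 50 = -25
Step 4: Minimum slack = min(18, 40, -25) = -25, attained by (2,3); coalition (2,3) can block (slack < 0), so the allocation is not in the core

-25


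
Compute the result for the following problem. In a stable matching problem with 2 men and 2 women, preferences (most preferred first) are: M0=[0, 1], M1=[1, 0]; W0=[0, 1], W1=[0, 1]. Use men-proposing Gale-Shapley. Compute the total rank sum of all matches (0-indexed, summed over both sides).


Step 1: Run Gale-Shapley (men propose, women hold best offer):
  M0 proposes to W0; she accepts
  M1 proposes to W1; she accepts
Step 2: Final matching: W0-M0, W1-M1
Step 3: 0-indexed ranks (man's rank of his match, then woman's): 0 + 0 + 0 + 1
Step 4: Total rank sum = 1

1


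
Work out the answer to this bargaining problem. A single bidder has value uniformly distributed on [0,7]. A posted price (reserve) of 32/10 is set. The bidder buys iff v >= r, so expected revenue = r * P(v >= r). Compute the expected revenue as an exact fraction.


Step 1: Posted price r = 16/5, value support [0,7]
Step 2: P(v >= r) = (7 - 16/5)/7 = 19/35
Step 3: Expected revenue = r * P(v >= r) = 16/5 * 19/35
Step 4: Revenue = 304/175

304/175


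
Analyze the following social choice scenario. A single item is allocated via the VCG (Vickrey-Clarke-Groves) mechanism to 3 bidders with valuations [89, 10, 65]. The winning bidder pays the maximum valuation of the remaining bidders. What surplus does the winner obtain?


Step 1: The winner is the agent with the highest value: agent 0 with value 89
Step 2: Values of other agents: [10, 65]
Step 3: VCG payment = max of others' values = 65
Step 4: Surplus = 89 - 65 = 24

24


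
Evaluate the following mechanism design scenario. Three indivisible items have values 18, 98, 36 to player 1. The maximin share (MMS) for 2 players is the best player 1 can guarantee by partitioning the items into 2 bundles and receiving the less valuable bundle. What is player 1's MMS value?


Step 1: Item values = 18, 98, 36
Step 2: Enumerate all 2-bundle partitions and take the smaller bundle:
  Partition 1: {18} vs {98,36} -> bundles 18, 134; min = 18
  Partition 2: {98} vs {18,36} -> bundles 98, 54; min = 54
  Partition 3: {36} vs {18,98} -> bundles 36, 116; min = 36
Step 3: MMS = max(18, 54, 36) = 54

54


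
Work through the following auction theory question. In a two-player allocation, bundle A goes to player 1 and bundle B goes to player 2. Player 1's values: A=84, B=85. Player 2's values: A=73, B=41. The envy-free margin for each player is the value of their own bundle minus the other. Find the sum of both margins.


Step 1: Player 1's margin = v1(A) - v1(B) = 84 - 85 = -1
Step 2: Player 2's margin = v2(B) - v2(A) = 41 - 73 = -32
Step 3: Total margin = -1 + -32 = -33

-33


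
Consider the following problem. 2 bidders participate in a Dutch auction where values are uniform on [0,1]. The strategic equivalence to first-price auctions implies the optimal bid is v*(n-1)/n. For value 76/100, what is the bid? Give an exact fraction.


Step 1: Dutch auctions are strategically equivalent to first-price auctions
Step 2: The equilibrium bid is b(v) = v*(n-1)/n
Step 3: b = 19/25 * 1/2
Step 4: b = 19/50

19/50


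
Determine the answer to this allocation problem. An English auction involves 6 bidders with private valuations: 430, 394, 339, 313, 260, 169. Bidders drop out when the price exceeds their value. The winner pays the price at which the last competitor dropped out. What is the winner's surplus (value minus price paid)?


Step 1: Identify the highest value: 430
Step 2: Identify the second-highest value: 394
Step 3: The final price = second-highest value = 394
Step 4: Surplus = 430 - 394 = 36

36


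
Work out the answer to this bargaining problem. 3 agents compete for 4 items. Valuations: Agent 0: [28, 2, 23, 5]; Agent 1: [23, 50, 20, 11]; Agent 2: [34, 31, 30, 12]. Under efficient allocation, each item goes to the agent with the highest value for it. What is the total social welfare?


Step 1: For each item, find the maximum value among all agents.
Step 2: Item 0 -> Agent 2 (value 34)
Step 3: Item 1 -> Agent 1 (value 50)
Step 4: Item 2 -> Agent 2 (value 30)
Step 5: Item 3 -> Agent 2 (value 12)
Step 6: Total welfare = 34 + 50 + 30 + 12 = 126

126


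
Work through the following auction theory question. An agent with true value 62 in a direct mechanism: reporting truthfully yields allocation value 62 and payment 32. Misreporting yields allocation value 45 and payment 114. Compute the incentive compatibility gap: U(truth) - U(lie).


Step 1: U(truth) = value - payment = 62 - 32 = 30
Step 2: U(lie) = allocation - payment = 45 - 114 = -69
Step 3: IC gap = 30 - (-69) = 99

99


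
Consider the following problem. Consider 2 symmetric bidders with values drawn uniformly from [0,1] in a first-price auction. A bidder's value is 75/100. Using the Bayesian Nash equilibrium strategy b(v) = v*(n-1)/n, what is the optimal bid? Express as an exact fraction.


Step 1: The symmetric BNE bidding function is b(v) = v * (n-1) / n
Step 2: Substitute v = 3/4 and n = 2
Step 3: b = 3/4 * 1/2
Step 4: b = 3/8

3/8


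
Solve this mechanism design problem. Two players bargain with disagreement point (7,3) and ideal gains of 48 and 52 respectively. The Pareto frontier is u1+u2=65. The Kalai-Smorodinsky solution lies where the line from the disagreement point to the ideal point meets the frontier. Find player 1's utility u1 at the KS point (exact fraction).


Step 1: At the KS point, (u1-d1)/r1 = (u2-d2)/r2 = t and u1+u2 = 65
Step 2: u1 = d1 + r1*t and u2 = d2 + r2*t, so (d1 + r1*t) + (d2 + r2*t) = 65
Step 3: t = (65 - 7 - 3)/(48 + 52) = 55/100 = 11/20
Step 4: u1 = d1 + r1*t = 7 + 48 * 11/20 = 167/5
Step 5: (Check: u2 = d2 + r2*t = 158/5; u1+u2 = 167/5 + 158/5 = 65, on the frontier.)

167/5


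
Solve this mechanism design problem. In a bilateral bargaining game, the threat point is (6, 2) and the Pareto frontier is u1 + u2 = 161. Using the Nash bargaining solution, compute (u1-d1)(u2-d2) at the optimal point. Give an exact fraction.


Step 1: The Nash solution splits surplus symmetrically above the disagreement point
Step 2: u1 = (total + d1 - d2)/2 = (161 + 6 - 2)/2 = 165/2
Step 3: u2 = (total - d1 + d2)/2 = (161 - 6 + 2)/2 = 157/2
Step 4: Nash product = (165/2 - 6) * (157/2 - 2)
Step 5: = 153/2 * 153/2 = 23409/4

23409/4


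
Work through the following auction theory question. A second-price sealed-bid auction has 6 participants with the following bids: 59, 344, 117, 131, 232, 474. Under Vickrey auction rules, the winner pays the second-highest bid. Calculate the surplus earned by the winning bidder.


Step 1: Sort bids in descending order: 474, 344, 232, 131, 117, 59
Step 2: The winning bid is the highest: 474
Step 3: The payment equals the second-highest bid: 344
Step 4: Surplus = winner's bid - payment = 474 - 344 = 130

130


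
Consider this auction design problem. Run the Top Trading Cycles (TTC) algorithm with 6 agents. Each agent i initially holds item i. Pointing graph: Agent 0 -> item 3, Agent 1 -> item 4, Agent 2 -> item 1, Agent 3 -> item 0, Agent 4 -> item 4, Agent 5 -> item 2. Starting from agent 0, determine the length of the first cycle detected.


Step 1: Trace the pointer graph from agent 0: 0 -> 3 -> 0
Step 2: A cycle is detected when we revisit agent 0
Step 3: The cycle is: 0 -> 3 -> 0
Step 4: Cycle length = 2

2


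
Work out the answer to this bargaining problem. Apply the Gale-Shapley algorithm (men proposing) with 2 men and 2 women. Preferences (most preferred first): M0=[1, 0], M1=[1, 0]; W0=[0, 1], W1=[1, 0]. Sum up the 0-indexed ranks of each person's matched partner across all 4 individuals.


Step 1: Run Gale-Shapley (men propose, women hold best offer):
  M0 proposes to W1; she accepts
  M1 proposes to W1; she switches from M0
  M0 proposes to W0; she accepts
Step 2: Final matching: W0-M0, W1-M1
Step 3: 0-indexed ranks (man's rank of his match, then woman's): 1 + 0 + 0 + 0
Step 4: Total rank sum = 1

1


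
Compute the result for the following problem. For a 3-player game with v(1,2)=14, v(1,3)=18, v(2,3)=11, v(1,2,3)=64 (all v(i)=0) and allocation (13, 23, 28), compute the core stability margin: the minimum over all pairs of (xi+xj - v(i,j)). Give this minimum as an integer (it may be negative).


Step 1: Slack for coalition (1,2): x1+x2 - v12 = 36 - 14 = 22
Step 2: Slack for coalition (1,3): x1+x3 - v13 = 41 - 18 = 23
Step 3: Slack for coalition (2,3): x2+x3 - v23 = 51 - 11 = 40
Step 4: Minimum slack = min(22, 23, 40) = 22, attained by (1,2); no pair can gain by deviating, so the allocation is in the core

22


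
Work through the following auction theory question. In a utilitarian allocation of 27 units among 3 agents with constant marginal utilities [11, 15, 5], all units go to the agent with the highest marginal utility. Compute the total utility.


Step 1: The marginal utilities are [11, 15, 5]
Step 2: The highest marginal utility is 15
Step 3: All 27 units go to that agent
Step 4: Total utility = 15 * 27 = 405

405


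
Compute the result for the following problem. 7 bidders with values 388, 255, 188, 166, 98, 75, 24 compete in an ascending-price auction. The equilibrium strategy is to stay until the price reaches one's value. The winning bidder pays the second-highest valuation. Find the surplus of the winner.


Step 1: Identify the highest value: 388
Step 2: Identify the second-highest value: 255
Step 3: The final price = second-highest value = 255
Step 4: Surplus = 388 - 255 = 133

133


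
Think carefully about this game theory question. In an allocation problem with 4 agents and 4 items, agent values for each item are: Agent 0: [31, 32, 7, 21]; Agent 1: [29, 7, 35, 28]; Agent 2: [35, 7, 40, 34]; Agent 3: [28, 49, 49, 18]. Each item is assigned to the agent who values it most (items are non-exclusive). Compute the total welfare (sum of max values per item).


Step 1: For each item, find the maximum value among all agents.
Step 2: Item 0 -> Agent 2 (value 35)
Step 3: Item 1 -> Agent 3 (value 49)
Step 4: Item 2 -> Agent 3 (value 49)
Step 5: Item 3 -> Agent 2 (value 34)
Step 6: Total welfare = 35 + 49 + 49 + 34 = 167

167


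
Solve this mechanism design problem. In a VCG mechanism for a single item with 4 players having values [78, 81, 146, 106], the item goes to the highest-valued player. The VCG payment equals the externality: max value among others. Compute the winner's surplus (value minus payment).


Step 1: The winner is the agent with the highest value: agent 2 with value 146
Step 2: Values of other agents: [78, 81, 106]
Step 3: VCG payment = max of others' values = 106
Step 4: Surplus = 146 - 106 = 40

40


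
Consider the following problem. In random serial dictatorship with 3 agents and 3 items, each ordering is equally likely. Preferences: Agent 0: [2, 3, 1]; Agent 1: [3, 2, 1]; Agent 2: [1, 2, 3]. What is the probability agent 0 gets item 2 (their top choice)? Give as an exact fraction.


Step 1: Agent 0 wants item 2
Step 2: There are 6 possible orderings of agents
Step 3: In 6 orderings, agent 0 gets item 2
Step 4: Probability = 6/6 = 1

1


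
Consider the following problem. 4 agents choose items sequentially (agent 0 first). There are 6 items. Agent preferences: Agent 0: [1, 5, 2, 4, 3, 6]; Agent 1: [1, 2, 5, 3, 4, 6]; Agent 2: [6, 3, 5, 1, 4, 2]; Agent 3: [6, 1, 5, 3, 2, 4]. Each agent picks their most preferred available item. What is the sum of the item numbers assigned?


Step 1: Agent 0 picks item 1
Step 2: Agent 1 picks item 2
Step 3: Agent 2 picks item 6
Step 4: Agent 3 picks item 5
Step 5: Sum = 1 + 2 + 6 + 5 = 14

14


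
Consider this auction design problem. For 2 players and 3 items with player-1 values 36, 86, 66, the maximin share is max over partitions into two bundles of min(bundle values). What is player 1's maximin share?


Step 1: Item values = 36, 86, 66
Step 2: Enumerate all 2-bundle partitions and take the smaller bundle:
  Partition 1: {36} vs {86,66} -> bundles 36, 152; min = 36
  Partition 2: {86} vs {36,66} -> bundles 86, 102; min = 86
  Partition 3: {66} vs {36,86} -> bundles 66, 122; min = 66
Step 3: MMS = max(36, 86, 66) = 86

86


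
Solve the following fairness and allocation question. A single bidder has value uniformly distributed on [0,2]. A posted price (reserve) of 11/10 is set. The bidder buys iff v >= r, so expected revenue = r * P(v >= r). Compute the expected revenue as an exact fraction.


Step 1: Posted price r = 11/10, value support [0,2]
Step 2: P(v >= r) = (2 - 11/10)/2 = 9/20
Step 3: Expected revenue = r * P(v >= r) = 11/10 * 9/20
Step 4: Revenue = 99/200

99/200


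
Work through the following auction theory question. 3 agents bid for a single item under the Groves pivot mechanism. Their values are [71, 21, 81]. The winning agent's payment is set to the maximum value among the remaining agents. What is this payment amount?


Step 1: The efficient winner is agent 2 with value 81
Step 2: Other agents' values: [71, 21]
Step 3: Pivot payment = max(others) = 71
Step 4: The winner pays 71

71


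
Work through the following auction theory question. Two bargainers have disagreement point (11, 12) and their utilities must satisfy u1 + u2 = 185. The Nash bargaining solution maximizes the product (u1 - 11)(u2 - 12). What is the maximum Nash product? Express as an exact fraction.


Step 1: The Nash solution splits surplus symmetrically above the disagreement point
Step 2: u1 = (total + d1 - d2)/2 = (185 + 11 - 12)/2 = 92
Step 3: u2 = (total - d1 + d2)/2 = (185 - 11 + 12)/2 = 93
Step 4: Nash product = (92 - 11) * (93 - 12)
Step 5: = 81 * 81 = 6561

6561


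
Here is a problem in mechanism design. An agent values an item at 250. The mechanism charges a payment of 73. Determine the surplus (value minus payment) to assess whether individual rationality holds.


Step 1: Surplus = value - payment = 250 - 73 = 177
Step 2: IR is satisfied (surplus >= 0)

177


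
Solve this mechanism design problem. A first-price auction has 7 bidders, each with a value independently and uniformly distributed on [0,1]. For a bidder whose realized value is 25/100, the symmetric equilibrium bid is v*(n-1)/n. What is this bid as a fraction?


Step 1: The symmetric BNE bidding function is b(v) = v * (n-1) / n
Step 2: Substitute v = 1/4 and n = 7
Step 3: b = 1/4 * 6/7
Step 4: b = 3/14

3/14


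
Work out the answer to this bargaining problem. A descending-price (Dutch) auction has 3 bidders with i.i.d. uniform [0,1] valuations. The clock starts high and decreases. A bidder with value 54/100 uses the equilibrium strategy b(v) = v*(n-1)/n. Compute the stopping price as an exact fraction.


Step 1: Dutch auctions are strategically equivalent to first-price auctions
Step 2: The equilibrium bid is b(v) = v*(n-1)/n
Step 3: b = 27/50 * 2/3
Step 4: b = 9/25

9/25


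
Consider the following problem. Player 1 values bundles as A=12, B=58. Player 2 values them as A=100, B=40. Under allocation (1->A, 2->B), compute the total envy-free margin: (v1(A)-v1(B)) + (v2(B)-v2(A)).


Step 1: Player 1's margin = v1(A) - v1(B) = 12 - 58 = -46
Step 2: Player 2's margin = v2(B) - v2(A) = 40 - 100 = -60
Step 3: Total margin = -46 + -60 = -106

-106


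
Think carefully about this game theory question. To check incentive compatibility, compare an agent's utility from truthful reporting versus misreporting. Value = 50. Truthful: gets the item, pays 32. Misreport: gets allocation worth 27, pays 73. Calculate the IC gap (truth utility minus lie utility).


Step 1: U(truth) = value - payment = 50 - 32 = 18
Step 2: U(lie) = allocation - payment = 27 - 73 = -46
Step 3: IC gap = 18 - (-46) = 64

64


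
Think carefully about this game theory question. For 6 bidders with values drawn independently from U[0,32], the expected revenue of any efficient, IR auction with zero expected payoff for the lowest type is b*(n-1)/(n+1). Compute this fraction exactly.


Step 1: By Revenue Equivalence, expected revenue = b*(n-1)/(n+1)
Step 2: Substituting n = 6, b = 32
Step 3: Revenue = 32*(6-1)/(6+1) = 32*5/7
Step 4: Revenue = 160/7

160/7


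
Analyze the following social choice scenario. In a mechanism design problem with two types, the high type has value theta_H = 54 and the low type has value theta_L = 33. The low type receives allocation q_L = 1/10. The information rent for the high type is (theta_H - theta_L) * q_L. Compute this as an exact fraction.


Step 1: theta_H - theta_L = 54 - 33 = 21
Step 2: Information rent = (theta_H - theta_L) * q_L
Step 3: = 21 * 1/10
Step 4: = 21/10

21/10


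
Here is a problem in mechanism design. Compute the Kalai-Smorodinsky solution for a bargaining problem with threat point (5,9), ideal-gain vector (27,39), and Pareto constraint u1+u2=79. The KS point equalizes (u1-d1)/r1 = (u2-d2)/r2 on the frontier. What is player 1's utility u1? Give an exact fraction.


Step 1: At the KS point, (u1-d1)/r1 = (u2-d2)/r2 = t and u1+u2 = 79
Step 2: u1 = d1 + r1*t and u2 = d2 + r2*t, so (d1 + r1*t) + (d2 + r2*t) = 79
Step 3: t = (79 - 5 - 9)/(27 + 39) = 65/66
Step 4: u1 = d1 + r1*t = 5 + 27 * 65/66 = 695/22
Step 5: (Check: u2 = d2 + r2*t = 1043/22; u1+u2 = 695/22 + 1043/22 = 79, on the frontier.)

695/22


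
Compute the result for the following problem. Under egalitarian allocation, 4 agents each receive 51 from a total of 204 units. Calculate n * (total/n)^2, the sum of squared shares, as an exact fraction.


Step 1: Each agent's share = 204/4 = 51
Step 2: Square of each share = (51)^2 = 2601
Step 3: Sum of squares = 4 * 2601 = 10404

10404


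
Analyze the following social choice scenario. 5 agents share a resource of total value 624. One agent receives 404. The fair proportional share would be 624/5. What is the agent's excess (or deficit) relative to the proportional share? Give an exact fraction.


Step 1: Proportional share = 624/5
Step 2: Agent's actual allocation = 404
Step 3: Excess = 404 - 624/5 = 1396/5

1396/5


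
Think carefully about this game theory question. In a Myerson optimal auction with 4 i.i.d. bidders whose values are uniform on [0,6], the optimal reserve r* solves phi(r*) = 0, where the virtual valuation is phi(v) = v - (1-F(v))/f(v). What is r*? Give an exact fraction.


Step 1: For U[0,6], F(v) = v/6 and f(v) = 1/6
Step 2: phi(v) = v - (1 - v/6)/(1/6) = v - (6 - v) = 2v - 6
Step 3: Set phi(r*) = 0: 2r* - 6 = 0
Step 4: r* = 6/2 = 3 (the number of bidders n = 4 does not enter)

3


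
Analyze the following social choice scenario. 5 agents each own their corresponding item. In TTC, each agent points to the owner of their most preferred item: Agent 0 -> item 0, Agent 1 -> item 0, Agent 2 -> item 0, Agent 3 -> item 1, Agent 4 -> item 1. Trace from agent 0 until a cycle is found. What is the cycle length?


Step 1: Trace the pointer graph from agent 0: 0 -> 0
Step 2: A cycle is detected when we revisit agent 0
Step 3: The cycle is: 0 -> 0
Step 4: Cycle length = 1

1


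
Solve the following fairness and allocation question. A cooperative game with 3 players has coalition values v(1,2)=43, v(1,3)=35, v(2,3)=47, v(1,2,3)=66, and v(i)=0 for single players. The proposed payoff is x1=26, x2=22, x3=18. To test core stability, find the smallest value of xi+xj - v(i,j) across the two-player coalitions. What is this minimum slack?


Step 1: Slack for coalition (1,2): x1+x2 - v12 = 48 - 43 = 5
Step 2: Slack for coalition (1,3): x1+x3 - v13 = 44 - 35 = 9
Step 3: Slack for coalition (2,3): x2+x3 - v23 = 40 - 47 = -7
Step 4: Minimum slack = min(5, 9, -7) = -7, attained by (2,3); coalition (2,3) can block (slack < 0), so the allocation is not in the core

-7


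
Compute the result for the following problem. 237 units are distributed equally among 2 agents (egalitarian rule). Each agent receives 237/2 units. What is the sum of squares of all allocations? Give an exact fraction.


Step 1: Each agent's share = 237/2
Step 2: Square of each share = (237/2)^2 = 56169/4
Step 3: Sum of squares = 2 * 56169/4 = 56169/2

56169/2


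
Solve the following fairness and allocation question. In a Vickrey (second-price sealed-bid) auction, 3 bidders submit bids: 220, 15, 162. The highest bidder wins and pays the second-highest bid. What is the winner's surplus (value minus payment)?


Step 1: Sort bids in descending order: 220, 162, 15
Step 2: The winning bid is the highest: 220
Step 3: The payment equals the second-highest bid: 162
Step 4: Surplus = winner's bid - payment = 220 - 162 = 58

58


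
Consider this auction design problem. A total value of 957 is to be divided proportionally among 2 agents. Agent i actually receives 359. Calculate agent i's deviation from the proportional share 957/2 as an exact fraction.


Step 1: Proportional share = 957/2
Step 2: Agent's actual allocation = 359
Step 3: Excess = 359 - 957/2 = -239/2

-239/2


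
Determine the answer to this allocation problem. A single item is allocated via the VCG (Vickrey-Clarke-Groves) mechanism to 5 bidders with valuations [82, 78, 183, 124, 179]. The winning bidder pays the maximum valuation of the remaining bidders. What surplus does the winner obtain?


Step 1: The winner is the agent with the highest value: agent 2 with value 183
Step 2: Values of other agents: [82, 78, 124, 179]
Step 3: VCG payment = max of others' values = 179
Step 4: Surplus = 183 - 179 = 4

4


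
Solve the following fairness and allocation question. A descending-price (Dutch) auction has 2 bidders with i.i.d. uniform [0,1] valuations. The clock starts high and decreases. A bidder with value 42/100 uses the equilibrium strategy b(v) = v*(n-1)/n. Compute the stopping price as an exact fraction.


Step 1: Dutch auctions are strategically equivalent to first-price auctions
Step 2: The equilibrium bid is b(v) = v*(n-1)/n
Step 3: b = 21/50 * 1/2
Step 4: b = 21/100

21/100


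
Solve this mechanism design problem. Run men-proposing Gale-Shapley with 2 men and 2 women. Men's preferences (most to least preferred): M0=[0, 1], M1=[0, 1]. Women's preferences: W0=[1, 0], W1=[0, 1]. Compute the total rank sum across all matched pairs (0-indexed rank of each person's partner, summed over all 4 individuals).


Step 1: Run Gale-Shapley (men propose, women hold best offer):
  M0 proposes to W0; she accepts
  M1 proposes to W0; she switches from M0
  M0 proposes to W1; she accepts
Step 2: Final matching: W0-M1, W1-M0
Step 3: 0-indexed ranks (man's rank of his match, then woman's): 0 + 0 + 1 + 0
Step 4: Total rank sum = 1

1
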